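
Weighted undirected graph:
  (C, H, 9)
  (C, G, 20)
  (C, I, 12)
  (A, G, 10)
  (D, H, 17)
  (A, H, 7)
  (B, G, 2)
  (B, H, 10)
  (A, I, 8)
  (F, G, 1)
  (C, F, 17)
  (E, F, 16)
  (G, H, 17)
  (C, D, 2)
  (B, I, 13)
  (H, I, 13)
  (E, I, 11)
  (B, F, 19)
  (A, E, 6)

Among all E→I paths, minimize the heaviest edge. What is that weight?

8

Checking several routes:
E - A - H - I: max(6, 7, 13) = 13
E - I: max(11) = 11
E - A - H - C - I: max(6, 7, 9, 12) = 12
E - A - H - B - I: max(6, 7, 10, 13) = 13
E - A - I: max(6, 8) = 8
E - A - G - B - H - C - I: max(6, 10, 2, 10, 9, 12) = 12
Smallest bottleneck: 8.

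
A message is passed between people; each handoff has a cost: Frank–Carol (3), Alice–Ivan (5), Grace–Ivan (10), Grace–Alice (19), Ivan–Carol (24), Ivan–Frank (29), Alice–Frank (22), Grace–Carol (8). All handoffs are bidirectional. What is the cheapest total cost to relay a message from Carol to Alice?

Some routes from Carol to Alice:
Carol→Frank→Alice: 3 + 22 = 25
Carol→Grace→Alice: 8 + 19 = 27
Carol→Grace→Ivan→Alice: 8 + 10 + 5 = 23
The minimum is 23.

23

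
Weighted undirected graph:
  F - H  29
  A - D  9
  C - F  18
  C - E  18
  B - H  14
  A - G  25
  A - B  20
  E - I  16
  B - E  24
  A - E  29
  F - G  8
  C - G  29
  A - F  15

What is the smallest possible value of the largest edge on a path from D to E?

Comparing a few candidate routes:
D→A→B→E: max(9, 20, 24) = 24
D→A→G→F→C→E: max(9, 25, 8, 18, 18) = 25
D→A→F→C→E: max(9, 15, 18, 18) = 18
Best route has worst link 18.

18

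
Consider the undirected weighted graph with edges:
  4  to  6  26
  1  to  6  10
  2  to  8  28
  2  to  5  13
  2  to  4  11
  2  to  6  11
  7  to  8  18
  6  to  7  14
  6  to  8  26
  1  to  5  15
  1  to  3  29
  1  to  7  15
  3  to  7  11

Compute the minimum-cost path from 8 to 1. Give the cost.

33

Comparing a few candidate routes:
8-6-1: 26 + 10 = 36
8-2-6-1: 28 + 11 + 10 = 49
8-7-6-1: 18 + 14 + 10 = 42
8-6-7-1: 26 + 14 + 15 = 55
8-7-1: 18 + 15 = 33
Shortest: 33.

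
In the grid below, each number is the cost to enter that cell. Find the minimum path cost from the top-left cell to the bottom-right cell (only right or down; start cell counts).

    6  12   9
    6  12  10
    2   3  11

28

Path [0,0] -> [1,0] -> [2,0] -> [2,1] -> [2,2]: 6 + 6 + 2 + 3 + 11 = 28.
(Top row then right column would cost 48.)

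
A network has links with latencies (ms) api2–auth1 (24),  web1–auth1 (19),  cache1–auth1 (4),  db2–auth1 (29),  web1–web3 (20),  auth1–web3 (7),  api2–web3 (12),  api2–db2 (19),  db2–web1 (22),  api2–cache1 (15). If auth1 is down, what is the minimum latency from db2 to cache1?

Candidate routes:
db2-api2-cache1: 19 + 15 = 34
db2-web1-web3-api2-cache1: 22 + 20 + 12 + 15 = 69
The minimum is 34 ms.

34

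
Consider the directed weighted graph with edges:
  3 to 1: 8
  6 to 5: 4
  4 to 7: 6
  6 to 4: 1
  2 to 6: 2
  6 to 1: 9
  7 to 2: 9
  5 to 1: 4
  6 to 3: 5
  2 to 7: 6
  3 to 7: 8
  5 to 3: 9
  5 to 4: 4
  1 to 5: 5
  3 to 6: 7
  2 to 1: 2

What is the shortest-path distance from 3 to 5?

11

Some routes from 3 to 5:
3 → 6 → 5: 7 + 4 = 11
3 → 6 → 1 → 5: 7 + 9 + 5 = 21
3 → 1 → 5: 8 + 5 = 13
Shortest: 11.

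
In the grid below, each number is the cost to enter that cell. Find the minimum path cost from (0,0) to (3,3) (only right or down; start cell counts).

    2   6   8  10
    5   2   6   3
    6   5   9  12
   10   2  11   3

Path [0,0] [1,0] [1,1] [2,1] [3,1] [3,2] [3,3]: 2 + 5 + 2 + 5 + 2 + 11 + 3 = 30.
For comparison, the top-then-right route costs 44.

30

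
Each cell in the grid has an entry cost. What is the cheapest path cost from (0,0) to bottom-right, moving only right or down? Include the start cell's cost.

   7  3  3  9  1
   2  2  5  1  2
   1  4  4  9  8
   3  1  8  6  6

33

One optimal route is (0,0) (1,0) (1,1) (1,2) (1,3) (1,4) (2,4) (3,4).
Its cost is 7 + 2 + 2 + 5 + 1 + 2 + 8 + 6 = 33.
(Top row then right column would cost 39.)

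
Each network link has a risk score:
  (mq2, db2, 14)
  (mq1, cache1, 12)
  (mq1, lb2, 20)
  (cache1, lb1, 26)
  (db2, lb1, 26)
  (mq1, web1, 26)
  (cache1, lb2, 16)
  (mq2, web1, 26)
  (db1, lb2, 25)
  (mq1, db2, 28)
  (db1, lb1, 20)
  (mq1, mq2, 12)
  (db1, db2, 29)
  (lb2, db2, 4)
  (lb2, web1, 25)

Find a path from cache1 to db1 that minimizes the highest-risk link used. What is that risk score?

25

Some routes from cache1 to db1:
cache1→lb1→db2→mq2→web1→mq1→lb2→db1: max(26, 26, 14, 26, 26, 20, 25) = 26
cache1→lb2→db1: max(16, 25) = 25
cache1→mq1→lb2→db1: max(12, 20, 25) = 25
cache1→mq1→mq2→db2→lb2→db1: max(12, 12, 14, 4, 25) = 25
cache1→lb1→db2→mq2→web1→lb2→db1: max(26, 26, 14, 26, 25, 25) = 26
cache1→lb1→db2→lb2→db1: max(26, 26, 4, 25) = 26
Smallest bottleneck: 25.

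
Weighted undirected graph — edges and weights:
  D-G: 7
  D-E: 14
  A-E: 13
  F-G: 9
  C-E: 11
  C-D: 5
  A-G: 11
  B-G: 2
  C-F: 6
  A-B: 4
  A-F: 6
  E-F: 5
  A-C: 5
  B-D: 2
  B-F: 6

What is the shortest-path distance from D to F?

Checking several routes:
D-B-F: 2 + 6 = 8
D-G-B-F: 7 + 2 + 6 = 15
D-B-G-F: 2 + 2 + 9 = 13
D-C-A-F: 5 + 5 + 6 = 16
D-B-A-F: 2 + 4 + 6 = 12
D-C-F: 5 + 6 = 11
Shortest: 8.

8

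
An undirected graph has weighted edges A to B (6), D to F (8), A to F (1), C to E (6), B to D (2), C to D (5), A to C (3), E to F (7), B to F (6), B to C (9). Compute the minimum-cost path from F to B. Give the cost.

Comparing a few candidate routes:
F - D - B: 8 + 2 = 10
F - A - C - D - B: 1 + 3 + 5 + 2 = 11
F - B: 6
F - A - B: 1 + 6 = 7
The minimum is 6.

6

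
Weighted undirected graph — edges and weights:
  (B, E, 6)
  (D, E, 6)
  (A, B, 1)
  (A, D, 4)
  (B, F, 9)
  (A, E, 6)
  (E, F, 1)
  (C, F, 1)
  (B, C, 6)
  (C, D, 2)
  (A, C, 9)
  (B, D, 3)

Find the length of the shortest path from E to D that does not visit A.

Some routes from E to D avoiding A:
E -> D: 6
E -> F -> C -> B -> D: 1 + 1 + 6 + 3 = 11
E -> B -> D: 6 + 3 = 9
E -> F -> C -> D: 1 + 1 + 2 = 4
Shortest: 4.

4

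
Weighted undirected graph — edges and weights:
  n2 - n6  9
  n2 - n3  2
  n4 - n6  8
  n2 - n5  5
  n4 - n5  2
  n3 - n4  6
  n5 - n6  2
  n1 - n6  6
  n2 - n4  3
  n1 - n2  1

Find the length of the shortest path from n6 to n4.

4

Some routes from n6 to n4:
n6→n1→n2→n4: 6 + 1 + 3 = 10
n6→n5→n2→n4: 2 + 5 + 3 = 10
n6→n4: 8
n6→n5→n4: 2 + 2 = 4
Best route has total 4.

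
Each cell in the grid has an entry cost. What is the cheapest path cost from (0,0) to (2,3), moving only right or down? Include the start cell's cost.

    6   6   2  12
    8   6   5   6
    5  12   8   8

Take r0c0 -> r0c1 -> r0c2 -> r1c2 -> r1c3 -> r2c3 for a total of 6 + 6 + 2 + 5 + 6 + 8 = 33.

33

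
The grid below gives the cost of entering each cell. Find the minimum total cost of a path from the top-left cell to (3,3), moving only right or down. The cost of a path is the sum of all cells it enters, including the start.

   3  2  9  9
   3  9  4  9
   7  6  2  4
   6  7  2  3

25

Cheapest: r0c0 r0c1 r0c2 r1c2 r2c2 r3c2 r3c3
  3 + 2 + 9 + 4 + 2 + 2 + 3 = 25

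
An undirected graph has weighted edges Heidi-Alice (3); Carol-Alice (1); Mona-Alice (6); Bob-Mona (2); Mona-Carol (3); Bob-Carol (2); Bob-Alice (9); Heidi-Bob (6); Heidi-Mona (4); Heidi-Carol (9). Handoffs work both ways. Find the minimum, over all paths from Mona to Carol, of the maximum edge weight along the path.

2

Some routes from Mona to Carol:
Mona -> Heidi -> Alice -> Carol: max(4, 3, 1) = 4
Mona -> Alice -> Carol: max(6, 1) = 6
Mona -> Heidi -> Bob -> Carol: max(4, 6, 2) = 6
Mona -> Bob -> Carol: max(2, 2) = 2
Mona -> Alice -> Heidi -> Bob -> Carol: max(6, 3, 6, 2) = 6
Mona -> Carol: max(3) = 3
The minimum achievable maximum is 2.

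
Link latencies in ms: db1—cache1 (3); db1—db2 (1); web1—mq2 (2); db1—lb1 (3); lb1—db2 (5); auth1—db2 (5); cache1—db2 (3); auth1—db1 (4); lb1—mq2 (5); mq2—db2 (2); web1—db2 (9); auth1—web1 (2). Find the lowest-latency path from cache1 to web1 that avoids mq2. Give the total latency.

9

Comparing a few candidate routes:
cache1 → db2 → db1 → auth1 → web1: 3 + 1 + 4 + 2 = 10
cache1 → db2 → web1: 3 + 9 = 12
cache1 → db1 → db2 → web1: 3 + 1 + 9 = 13
cache1 → db1 → auth1 → web1: 3 + 4 + 2 = 9
cache1 → db1 → db2 → auth1 → web1: 3 + 1 + 5 + 2 = 11
cache1 → db2 → auth1 → web1: 3 + 5 + 2 = 10
Shortest: 9 ms.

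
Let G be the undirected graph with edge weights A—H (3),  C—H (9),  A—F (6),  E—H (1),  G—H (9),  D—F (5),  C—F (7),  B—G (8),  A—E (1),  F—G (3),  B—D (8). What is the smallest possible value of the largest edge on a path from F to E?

6

Comparing a few candidate routes:
F→G→H→A→E: max(3, 9, 3, 1) = 9
F→A→H→E: max(6, 3, 1) = 6
F→A→E: max(6, 1) = 6
Smallest bottleneck: 6.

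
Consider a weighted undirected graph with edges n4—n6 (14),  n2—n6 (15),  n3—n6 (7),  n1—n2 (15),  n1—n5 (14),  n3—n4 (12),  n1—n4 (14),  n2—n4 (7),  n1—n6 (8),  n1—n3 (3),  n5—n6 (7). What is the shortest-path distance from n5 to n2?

22

Comparing a few candidate routes:
n5→n6→n2: 7 + 15 = 22
n5→n6→n4→n2: 7 + 14 + 7 = 28
n5→n1→n2: 14 + 15 = 29
Best route has total 22.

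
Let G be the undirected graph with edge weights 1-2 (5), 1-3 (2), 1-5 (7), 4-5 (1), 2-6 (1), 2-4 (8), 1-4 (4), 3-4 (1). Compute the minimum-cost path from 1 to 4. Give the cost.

Routes from 1 to 4:
1-3-4: 2 + 1 = 3
1-2-4: 5 + 8 = 13
1-5-4: 7 + 1 = 8
1-4: 4
Shortest: 3.

3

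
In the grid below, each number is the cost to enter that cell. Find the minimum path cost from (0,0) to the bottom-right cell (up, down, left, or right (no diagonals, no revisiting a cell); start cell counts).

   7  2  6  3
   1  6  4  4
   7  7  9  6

Path [0,0] → [0,1] → [0,2] → [0,3] → [1,3] → [2,3]: 7 + 2 + 6 + 3 + 4 + 6 = 28.

28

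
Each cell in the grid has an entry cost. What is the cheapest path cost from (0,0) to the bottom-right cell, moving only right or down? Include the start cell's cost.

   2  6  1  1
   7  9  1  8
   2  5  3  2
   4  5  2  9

Take [0,0] [0,1] [0,2] [1,2] [2,2] [2,3] [3,3] for a total of 2 + 6 + 1 + 1 + 3 + 2 + 9 = 24.
For comparison, the top-then-right route costs 29.

24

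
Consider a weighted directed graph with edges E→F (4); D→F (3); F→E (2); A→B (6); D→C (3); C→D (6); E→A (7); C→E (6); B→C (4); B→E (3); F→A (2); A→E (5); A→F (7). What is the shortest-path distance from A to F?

7

Candidate routes:
A -> F: 7
A -> E -> F: 5 + 4 = 9
A -> B -> E -> F: 6 + 3 + 4 = 13
A -> B -> C -> E -> F: 6 + 4 + 6 + 4 = 20
A -> B -> C -> D -> F: 6 + 4 + 6 + 3 = 19
Best route has total 7.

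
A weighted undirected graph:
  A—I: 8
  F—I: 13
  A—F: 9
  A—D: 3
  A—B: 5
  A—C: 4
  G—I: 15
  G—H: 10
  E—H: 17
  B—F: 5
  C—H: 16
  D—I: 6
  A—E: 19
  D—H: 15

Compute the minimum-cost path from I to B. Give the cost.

Comparing a few candidate routes:
I-A-B: 8 + 5 = 13
I-D-A-B: 6 + 3 + 5 = 14
I-A-F-B: 8 + 9 + 5 = 22
I-F-B: 13 + 5 = 18
Shortest: 13.

13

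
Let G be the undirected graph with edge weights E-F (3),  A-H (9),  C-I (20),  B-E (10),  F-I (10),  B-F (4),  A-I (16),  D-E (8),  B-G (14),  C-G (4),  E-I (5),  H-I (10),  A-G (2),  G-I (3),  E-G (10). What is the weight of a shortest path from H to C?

15

A few of the H→C routes:
H-I-G-C: 10 + 3 + 4 = 17
H-I-E-G-C: 10 + 5 + 10 + 4 = 29
H-I-A-G-C: 10 + 16 + 2 + 4 = 32
H-A-G-C: 9 + 2 + 4 = 15
H-I-C: 10 + 20 = 30
H-A-I-G-C: 9 + 16 + 3 + 4 = 32
The minimum is 15.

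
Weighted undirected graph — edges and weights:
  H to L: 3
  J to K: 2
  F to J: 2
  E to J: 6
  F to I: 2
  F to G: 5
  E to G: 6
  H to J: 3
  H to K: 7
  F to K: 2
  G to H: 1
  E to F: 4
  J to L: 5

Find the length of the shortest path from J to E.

6

A few of the J→E routes:
J -> K -> F -> E: 2 + 2 + 4 = 8
J -> F -> E: 2 + 4 = 6
J -> H -> G -> E: 3 + 1 + 6 = 10
J -> E: 6
J -> H -> G -> F -> E: 3 + 1 + 5 + 4 = 13
Best route has total 6.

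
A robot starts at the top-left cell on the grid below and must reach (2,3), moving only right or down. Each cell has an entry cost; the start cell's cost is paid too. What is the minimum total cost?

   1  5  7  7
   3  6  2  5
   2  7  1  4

17

Take r0c0 r1c0 r1c1 r1c2 r2c2 r2c3 for a total of 1 + 3 + 6 + 2 + 1 + 4 = 17.
For comparison, the top-then-right route costs 29.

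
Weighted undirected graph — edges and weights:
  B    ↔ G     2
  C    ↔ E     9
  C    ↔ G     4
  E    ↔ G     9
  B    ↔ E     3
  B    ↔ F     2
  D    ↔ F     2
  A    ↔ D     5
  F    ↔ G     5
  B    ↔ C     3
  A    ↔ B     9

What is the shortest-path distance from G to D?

6

Checking several routes:
G→B→F→D: 2 + 2 + 2 = 6
G→E→B→F→D: 9 + 3 + 2 + 2 = 16
G→B→A→D: 2 + 9 + 5 = 16
G→F→D: 5 + 2 = 7
G→C→B→F→D: 4 + 3 + 2 + 2 = 11
Shortest: 6.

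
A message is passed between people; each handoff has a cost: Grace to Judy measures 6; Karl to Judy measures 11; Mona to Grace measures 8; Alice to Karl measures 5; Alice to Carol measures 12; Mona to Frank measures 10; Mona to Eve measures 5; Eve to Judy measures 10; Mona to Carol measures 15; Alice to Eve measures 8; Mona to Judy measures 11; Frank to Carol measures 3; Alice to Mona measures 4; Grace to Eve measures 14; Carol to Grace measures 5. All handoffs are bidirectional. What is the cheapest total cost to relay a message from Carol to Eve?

Some routes from Carol to Eve:
Carol - Grace - Eve: 5 + 14 = 19
Carol - Grace - Mona - Eve: 5 + 8 + 5 = 18
Carol - Frank - Mona - Eve: 3 + 10 + 5 = 18
Shortest: 18.

18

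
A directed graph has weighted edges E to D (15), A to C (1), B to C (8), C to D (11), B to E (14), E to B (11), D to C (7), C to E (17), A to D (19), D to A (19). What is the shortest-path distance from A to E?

18

Candidate routes:
A -> C -> E: 1 + 17 = 18
A -> D -> C -> E: 19 + 7 + 17 = 43
Shortest: 18.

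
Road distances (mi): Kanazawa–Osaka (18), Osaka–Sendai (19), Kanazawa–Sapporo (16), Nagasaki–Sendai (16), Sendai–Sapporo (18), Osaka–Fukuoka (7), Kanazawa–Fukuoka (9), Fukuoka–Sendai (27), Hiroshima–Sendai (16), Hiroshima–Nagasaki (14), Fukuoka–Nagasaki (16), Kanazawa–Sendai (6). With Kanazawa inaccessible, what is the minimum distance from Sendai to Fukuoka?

A few of the Sendai→Fukuoka routes:
Sendai → Osaka → Fukuoka: 19 + 7 = 26
Sendai → Fukuoka: 27
Sendai → Nagasaki → Fukuoka: 16 + 16 = 32
Best route has total 26 mi.

26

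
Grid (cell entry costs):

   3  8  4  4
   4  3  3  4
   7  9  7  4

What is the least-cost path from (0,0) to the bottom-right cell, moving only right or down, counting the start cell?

One optimal route is r0c0→r1c0→r1c1→r1c2→r1c3→r2c3.
Its cost is 3 + 4 + 3 + 3 + 4 + 4 = 21.
(Top row then right column would cost 27.)

21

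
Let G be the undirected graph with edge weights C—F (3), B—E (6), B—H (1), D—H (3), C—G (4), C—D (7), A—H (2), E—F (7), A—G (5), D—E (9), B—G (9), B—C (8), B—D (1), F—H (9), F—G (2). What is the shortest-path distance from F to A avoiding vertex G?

11

Some routes from F to A avoiding G:
F-H-A: 9 + 2 = 11
F-C-D-H-A: 3 + 7 + 3 + 2 = 15
F-E-B-H-A: 7 + 6 + 1 + 2 = 16
F-C-D-B-H-A: 3 + 7 + 1 + 1 + 2 = 14
F-C-B-H-A: 3 + 8 + 1 + 2 = 14
Shortest: 11.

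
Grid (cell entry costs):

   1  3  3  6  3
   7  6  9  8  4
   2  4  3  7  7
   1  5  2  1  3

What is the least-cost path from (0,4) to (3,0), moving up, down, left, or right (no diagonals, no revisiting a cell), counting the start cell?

Cheapest: [0,4] → [0,3] → [0,2] → [0,1] → [0,0] → [1,0] → [2,0] → [3,0]
  3 + 6 + 3 + 3 + 1 + 7 + 2 + 1 = 26

26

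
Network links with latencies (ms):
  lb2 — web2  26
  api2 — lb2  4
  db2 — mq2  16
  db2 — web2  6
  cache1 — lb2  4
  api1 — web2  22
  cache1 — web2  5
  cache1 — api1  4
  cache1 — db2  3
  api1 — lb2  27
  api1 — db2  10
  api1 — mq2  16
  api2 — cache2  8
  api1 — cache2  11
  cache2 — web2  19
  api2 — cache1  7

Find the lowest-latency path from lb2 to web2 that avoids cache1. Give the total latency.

Checking several routes:
lb2 → api2 → cache2 → web2: 4 + 8 + 19 = 31
lb2 → api2 → cache2 → api1 → db2 → web2: 4 + 8 + 11 + 10 + 6 = 39
lb2 → web2: 26
The minimum is 26 ms.

26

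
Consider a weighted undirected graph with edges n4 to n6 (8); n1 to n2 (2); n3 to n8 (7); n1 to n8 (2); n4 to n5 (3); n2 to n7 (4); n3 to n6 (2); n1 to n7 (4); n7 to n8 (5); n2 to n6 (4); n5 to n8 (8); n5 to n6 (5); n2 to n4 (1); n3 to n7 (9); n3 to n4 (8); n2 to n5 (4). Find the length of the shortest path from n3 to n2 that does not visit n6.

Checking several routes:
n3 → n7 → n2: 9 + 4 = 13
n3 → n4 → n2: 8 + 1 = 9
n3 → n7 → n1 → n2: 9 + 4 + 2 = 15
n3 → n8 → n1 → n2: 7 + 2 + 2 = 11
Shortest: 9.

9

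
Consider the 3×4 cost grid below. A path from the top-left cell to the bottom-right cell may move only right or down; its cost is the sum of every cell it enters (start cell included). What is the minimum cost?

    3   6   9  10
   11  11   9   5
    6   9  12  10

42

Best path: r0c0 -> r0c1 -> r0c2 -> r1c2 -> r1c3 -> r2c3
Cost: 3 + 6 + 9 + 9 + 5 + 10 = 42
(Top row then right column would cost 43.)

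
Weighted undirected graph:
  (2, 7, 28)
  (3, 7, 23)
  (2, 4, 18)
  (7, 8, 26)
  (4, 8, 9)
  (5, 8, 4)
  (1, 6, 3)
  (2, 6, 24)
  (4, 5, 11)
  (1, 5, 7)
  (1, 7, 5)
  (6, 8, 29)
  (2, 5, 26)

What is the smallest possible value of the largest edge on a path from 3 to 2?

Some routes from 3 to 2:
3 → 7 → 1 → 5 → 8 → 4 → 2: max(23, 5, 7, 4, 9, 18) = 23
3 → 7 → 8 → 5 → 2: max(23, 26, 4, 26) = 26
3 → 7 → 1 → 5 → 4 → 2: max(23, 5, 7, 11, 18) = 23
3 → 7 → 1 → 6 → 2: max(23, 5, 3, 24) = 24
Smallest bottleneck: 23.

23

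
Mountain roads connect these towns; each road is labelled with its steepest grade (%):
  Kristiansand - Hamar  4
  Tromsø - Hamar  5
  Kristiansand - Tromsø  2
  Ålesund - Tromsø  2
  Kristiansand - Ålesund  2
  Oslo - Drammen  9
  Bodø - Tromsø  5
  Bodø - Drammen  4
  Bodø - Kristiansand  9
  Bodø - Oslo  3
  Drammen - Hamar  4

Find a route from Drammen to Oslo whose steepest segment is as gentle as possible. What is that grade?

Checking several routes:
Drammen - Bodø - Oslo: max(4, 3) = 4
Drammen - Hamar - Kristiansand - Tromsø - Bodø - Oslo: max(4, 4, 2, 5, 3) = 5
Drammen - Hamar - Kristiansand - Ålesund - Tromsø - Bodø - Oslo: max(4, 4, 2, 2, 5, 3) = 5
Drammen - Oslo: max(9) = 9
Drammen - Hamar - Tromsø - Bodø - Oslo: max(4, 5, 5, 3) = 5
Best route has worst link 4%.

4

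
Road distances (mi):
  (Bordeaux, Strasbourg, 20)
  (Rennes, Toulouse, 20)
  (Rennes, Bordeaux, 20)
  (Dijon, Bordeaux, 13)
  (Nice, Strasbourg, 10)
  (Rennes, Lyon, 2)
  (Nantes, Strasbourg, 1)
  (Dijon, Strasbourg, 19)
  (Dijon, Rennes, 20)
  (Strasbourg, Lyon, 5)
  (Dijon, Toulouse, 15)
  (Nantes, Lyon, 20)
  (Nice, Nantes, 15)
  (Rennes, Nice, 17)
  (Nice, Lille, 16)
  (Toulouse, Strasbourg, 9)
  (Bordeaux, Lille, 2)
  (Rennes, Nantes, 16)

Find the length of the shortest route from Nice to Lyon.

15

Checking several routes:
Nice→Rennes→Lyon: 17 + 2 = 19
Nice→Nantes→Strasbourg→Lyon: 15 + 1 + 5 = 21
Nice→Strasbourg→Lyon: 10 + 5 = 15
Nice→Strasbourg→Nantes→Rennes→Lyon: 10 + 1 + 16 + 2 = 29
The minimum is 15 mi.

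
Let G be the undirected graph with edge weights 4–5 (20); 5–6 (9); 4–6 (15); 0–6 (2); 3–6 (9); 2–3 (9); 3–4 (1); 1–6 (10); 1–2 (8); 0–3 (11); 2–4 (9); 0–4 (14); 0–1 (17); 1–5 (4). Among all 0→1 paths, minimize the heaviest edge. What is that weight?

9

A few of the 0→1 routes:
0 → 6 → 5 → 1: max(2, 9, 4) = 9
0 → 6 → 1: max(2, 10) = 10
0 → 3 → 2 → 1: max(11, 9, 8) = 11
0 → 6 → 3 → 2 → 1: max(2, 9, 9, 8) = 9
0 → 6 → 3 → 4 → 2 → 1: max(2, 9, 1, 9, 8) = 9
0 → 3 → 4 → 2 → 1: max(11, 1, 9, 8) = 11
Smallest bottleneck: 9.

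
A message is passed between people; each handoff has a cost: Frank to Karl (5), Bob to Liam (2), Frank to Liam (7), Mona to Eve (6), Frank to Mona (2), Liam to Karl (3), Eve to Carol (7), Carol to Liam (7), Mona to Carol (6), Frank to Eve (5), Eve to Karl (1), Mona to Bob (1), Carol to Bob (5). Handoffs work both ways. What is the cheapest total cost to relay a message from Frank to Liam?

Comparing a few candidate routes:
Frank-Liam: 7
Frank-Karl-Liam: 5 + 3 = 8
Frank-Mona-Bob-Liam: 2 + 1 + 2 = 5
The minimum is 5.

5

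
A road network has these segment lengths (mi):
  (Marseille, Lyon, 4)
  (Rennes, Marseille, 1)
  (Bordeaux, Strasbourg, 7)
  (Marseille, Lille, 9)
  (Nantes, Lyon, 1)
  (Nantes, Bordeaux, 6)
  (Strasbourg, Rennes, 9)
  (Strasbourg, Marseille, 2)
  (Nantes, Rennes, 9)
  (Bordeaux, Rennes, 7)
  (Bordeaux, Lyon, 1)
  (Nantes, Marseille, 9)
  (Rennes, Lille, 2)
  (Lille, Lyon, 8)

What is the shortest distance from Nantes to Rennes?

Checking several routes:
Nantes - Marseille - Rennes: 9 + 1 = 10
Nantes - Lyon - Marseille - Rennes: 1 + 4 + 1 = 6
Nantes - Lyon - Lille - Rennes: 1 + 8 + 2 = 11
Nantes - Lyon - Bordeaux - Rennes: 1 + 1 + 7 = 9
Nantes - Rennes: 9
Best route has total 6 mi.

6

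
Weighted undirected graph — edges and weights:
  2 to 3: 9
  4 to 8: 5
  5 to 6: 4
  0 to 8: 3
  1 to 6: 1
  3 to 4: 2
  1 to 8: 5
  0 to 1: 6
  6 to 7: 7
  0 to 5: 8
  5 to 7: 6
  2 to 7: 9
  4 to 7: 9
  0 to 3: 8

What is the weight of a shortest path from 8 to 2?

16

A few of the 8→2 routes:
8 - 0 - 3 - 2: 3 + 8 + 9 = 20
8 - 4 - 7 - 2: 5 + 9 + 9 = 23
8 - 4 - 3 - 2: 5 + 2 + 9 = 16
8 - 1 - 6 - 7 - 2: 5 + 1 + 7 + 9 = 22
Best route has total 16.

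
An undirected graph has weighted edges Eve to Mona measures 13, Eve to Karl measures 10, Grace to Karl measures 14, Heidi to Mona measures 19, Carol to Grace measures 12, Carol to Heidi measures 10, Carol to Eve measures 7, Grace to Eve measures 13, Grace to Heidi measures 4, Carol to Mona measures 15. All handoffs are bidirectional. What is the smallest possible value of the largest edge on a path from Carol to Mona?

13

Checking several routes:
Carol-Heidi-Grace-Eve-Mona: max(10, 4, 13, 13) = 13
Carol-Grace-Eve-Mona: max(12, 13, 13) = 13
Carol-Eve-Mona: max(7, 13) = 13
Carol-Grace-Karl-Eve-Mona: max(12, 14, 10, 13) = 14
Carol-Heidi-Grace-Karl-Eve-Mona: max(10, 4, 14, 10, 13) = 14
Smallest bottleneck: 13.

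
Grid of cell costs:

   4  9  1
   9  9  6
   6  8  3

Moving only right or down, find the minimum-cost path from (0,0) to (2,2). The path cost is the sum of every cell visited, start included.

Cheapest: [0,0] → [0,1] → [0,2] → [1,2] → [2,2]
  4 + 9 + 1 + 6 + 3 = 23

23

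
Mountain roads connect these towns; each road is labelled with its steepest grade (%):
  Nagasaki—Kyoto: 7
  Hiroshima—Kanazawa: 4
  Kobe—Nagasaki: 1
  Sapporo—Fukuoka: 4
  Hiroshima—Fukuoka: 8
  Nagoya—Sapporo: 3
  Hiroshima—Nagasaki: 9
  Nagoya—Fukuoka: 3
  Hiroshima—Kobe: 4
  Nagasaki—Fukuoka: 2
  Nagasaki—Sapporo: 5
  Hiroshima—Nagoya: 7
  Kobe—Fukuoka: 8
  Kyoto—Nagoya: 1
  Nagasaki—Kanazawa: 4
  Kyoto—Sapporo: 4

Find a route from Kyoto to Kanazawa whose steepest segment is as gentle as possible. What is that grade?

4

A few of the Kyoto→Kanazawa routes:
Kyoto → Sapporo → Fukuoka → Nagasaki → Kobe → Hiroshima → Kanazawa: max(4, 4, 2, 1, 4, 4) = 4
Kyoto → Sapporo → Nagoya → Fukuoka → Nagasaki → Kobe → Hiroshima → Kanazawa: max(4, 3, 3, 2, 1, 4, 4) = 4
Kyoto → Sapporo → Nagoya → Fukuoka → Nagasaki → Kanazawa: max(4, 3, 3, 2, 4) = 4
Kyoto → Sapporo → Fukuoka → Nagasaki → Kanazawa: max(4, 4, 2, 4) = 4
Best route has worst link 4%.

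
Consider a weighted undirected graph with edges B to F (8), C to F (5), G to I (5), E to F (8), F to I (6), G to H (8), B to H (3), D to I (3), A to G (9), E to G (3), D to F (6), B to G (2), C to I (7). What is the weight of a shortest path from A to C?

21

Comparing a few candidate routes:
A-G-I-C: 9 + 5 + 7 = 21
A-G-B-F-C: 9 + 2 + 8 + 5 = 24
A-G-I-D-F-C: 9 + 5 + 3 + 6 + 5 = 28
A-G-E-F-C: 9 + 3 + 8 + 5 = 25
A-G-I-F-C: 9 + 5 + 6 + 5 = 25
A-G-B-F-I-C: 9 + 2 + 8 + 6 + 7 = 32
The minimum is 21.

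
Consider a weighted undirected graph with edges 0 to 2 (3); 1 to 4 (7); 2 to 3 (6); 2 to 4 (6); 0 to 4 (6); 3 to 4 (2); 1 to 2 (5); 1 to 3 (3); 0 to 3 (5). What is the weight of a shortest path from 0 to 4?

Some routes from 0 to 4:
0-2-1-3-4: 3 + 5 + 3 + 2 = 13
0-2-3-4: 3 + 6 + 2 = 11
0-3-1-4: 5 + 3 + 7 = 15
0-2-4: 3 + 6 = 9
0-3-4: 5 + 2 = 7
0-4: 6
The minimum is 6.

6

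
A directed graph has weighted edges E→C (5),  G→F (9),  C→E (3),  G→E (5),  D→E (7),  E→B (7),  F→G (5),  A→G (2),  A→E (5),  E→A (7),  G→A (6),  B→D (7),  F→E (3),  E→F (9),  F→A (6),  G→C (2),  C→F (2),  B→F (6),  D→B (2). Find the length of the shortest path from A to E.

Candidate routes:
A → G → C → E: 2 + 2 + 3 = 7
A → G → E: 2 + 5 = 7
A → G → F → E: 2 + 9 + 3 = 14
A → G → C → F → E: 2 + 2 + 2 + 3 = 9
A → E: 5
Best route has total 5.

5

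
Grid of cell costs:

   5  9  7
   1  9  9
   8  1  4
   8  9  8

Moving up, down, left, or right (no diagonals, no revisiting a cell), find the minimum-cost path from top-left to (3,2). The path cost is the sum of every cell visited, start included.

One optimal route is r0c0 -> r1c0 -> r2c0 -> r2c1 -> r2c2 -> r3c2.
Its cost is 5 + 1 + 8 + 1 + 4 + 8 = 27.

27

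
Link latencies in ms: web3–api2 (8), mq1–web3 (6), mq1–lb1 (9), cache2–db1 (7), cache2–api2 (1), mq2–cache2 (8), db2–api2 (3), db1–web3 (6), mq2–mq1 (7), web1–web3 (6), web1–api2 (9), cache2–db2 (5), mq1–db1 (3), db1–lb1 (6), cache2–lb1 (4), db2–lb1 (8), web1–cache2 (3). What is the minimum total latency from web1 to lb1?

7

A few of the web1→lb1 routes:
web1 → cache2 → lb1: 3 + 4 = 7
web1 → cache2 → api2 → db2 → lb1: 3 + 1 + 3 + 8 = 15
web1 → api2 → cache2 → lb1: 9 + 1 + 4 = 14
Shortest: 7 ms.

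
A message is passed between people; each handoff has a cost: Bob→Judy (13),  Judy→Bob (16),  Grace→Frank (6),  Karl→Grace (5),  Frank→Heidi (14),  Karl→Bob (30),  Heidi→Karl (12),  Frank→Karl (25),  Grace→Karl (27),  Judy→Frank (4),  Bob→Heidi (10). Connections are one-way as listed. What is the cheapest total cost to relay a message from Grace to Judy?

Routes from Grace to Judy:
Grace -> Frank -> Heidi -> Karl -> Bob -> Judy: 6 + 14 + 12 + 30 + 13 = 75
Grace -> Frank -> Karl -> Bob -> Judy: 6 + 25 + 30 + 13 = 74
Grace -> Karl -> Bob -> Judy: 27 + 30 + 13 = 70
The minimum is 70.

70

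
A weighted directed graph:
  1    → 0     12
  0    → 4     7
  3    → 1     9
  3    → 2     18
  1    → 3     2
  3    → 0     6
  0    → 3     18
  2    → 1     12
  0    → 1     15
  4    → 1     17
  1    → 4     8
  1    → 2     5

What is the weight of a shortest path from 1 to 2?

Candidate routes:
1→0→3→2: 12 + 18 + 18 = 48
1→3→2: 2 + 18 = 20
1→2: 5
The minimum is 5.

5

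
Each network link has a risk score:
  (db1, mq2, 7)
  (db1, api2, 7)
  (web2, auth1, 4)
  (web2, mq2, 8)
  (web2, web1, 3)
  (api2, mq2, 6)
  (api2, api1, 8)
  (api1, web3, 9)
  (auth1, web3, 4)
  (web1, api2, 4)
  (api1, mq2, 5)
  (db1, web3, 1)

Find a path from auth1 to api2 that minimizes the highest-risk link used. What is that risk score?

4

A few of the auth1→api2 routes:
auth1-web3-db1-mq2-web2-web1-api2: max(4, 1, 7, 8, 3, 4) = 8
auth1-web2-web1-api2: max(4, 3, 4) = 4
auth1-web3-db1-mq2-api1-api2: max(4, 1, 7, 5, 8) = 8
auth1-web2-mq2-db1-api2: max(4, 8, 7, 7) = 8
auth1-web3-db1-api2: max(4, 1, 7) = 7
auth1-web3-db1-mq2-api2: max(4, 1, 7, 6) = 7
The minimum achievable maximum is 4.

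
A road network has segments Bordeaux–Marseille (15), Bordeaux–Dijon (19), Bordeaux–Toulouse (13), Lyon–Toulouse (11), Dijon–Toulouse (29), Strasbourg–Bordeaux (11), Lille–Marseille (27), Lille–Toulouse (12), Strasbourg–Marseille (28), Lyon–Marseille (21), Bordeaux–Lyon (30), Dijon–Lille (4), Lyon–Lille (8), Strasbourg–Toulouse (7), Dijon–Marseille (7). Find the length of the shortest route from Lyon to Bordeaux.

24

A few of the Lyon→Bordeaux routes:
Lyon-Lille-Dijon-Bordeaux: 8 + 4 + 19 = 31
Lyon-Toulouse-Strasbourg-Bordeaux: 11 + 7 + 11 = 29
Lyon-Lille-Toulouse-Bordeaux: 8 + 12 + 13 = 33
Lyon-Toulouse-Bordeaux: 11 + 13 = 24
Lyon-Bordeaux: 30
Best route has total 24 mi.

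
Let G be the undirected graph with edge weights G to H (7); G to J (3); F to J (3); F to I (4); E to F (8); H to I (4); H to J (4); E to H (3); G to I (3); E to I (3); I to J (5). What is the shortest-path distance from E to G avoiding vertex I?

10

Paths from E to G avoiding I:
E -> H -> G: 3 + 7 = 10
E -> H -> J -> G: 3 + 4 + 3 = 10
E -> F -> J -> G: 8 + 3 + 3 = 14
E -> F -> J -> H -> G: 8 + 3 + 4 + 7 = 22
Best route has total 10.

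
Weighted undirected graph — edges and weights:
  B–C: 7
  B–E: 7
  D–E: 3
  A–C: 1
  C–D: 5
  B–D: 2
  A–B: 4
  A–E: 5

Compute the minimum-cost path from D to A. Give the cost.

6

Some routes from D to A:
D→C→A: 5 + 1 = 6
D→E→A: 3 + 5 = 8
D→B→C→A: 2 + 7 + 1 = 10
D→B→A: 2 + 4 = 6
Best route has total 6.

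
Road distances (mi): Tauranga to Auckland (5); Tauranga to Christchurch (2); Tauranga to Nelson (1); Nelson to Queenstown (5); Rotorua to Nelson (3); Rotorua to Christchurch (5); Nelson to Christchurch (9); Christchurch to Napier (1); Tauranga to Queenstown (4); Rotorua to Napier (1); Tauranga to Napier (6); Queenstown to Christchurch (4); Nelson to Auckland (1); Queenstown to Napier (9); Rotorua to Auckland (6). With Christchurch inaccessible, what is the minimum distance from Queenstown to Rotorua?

A few of the Queenstown→Rotorua routes:
Queenstown→Napier→Rotorua: 9 + 1 = 10
Queenstown→Nelson→Rotorua: 5 + 3 = 8
Queenstown→Tauranga→Nelson→Rotorua: 4 + 1 + 3 = 8
The minimum is 8 mi.

8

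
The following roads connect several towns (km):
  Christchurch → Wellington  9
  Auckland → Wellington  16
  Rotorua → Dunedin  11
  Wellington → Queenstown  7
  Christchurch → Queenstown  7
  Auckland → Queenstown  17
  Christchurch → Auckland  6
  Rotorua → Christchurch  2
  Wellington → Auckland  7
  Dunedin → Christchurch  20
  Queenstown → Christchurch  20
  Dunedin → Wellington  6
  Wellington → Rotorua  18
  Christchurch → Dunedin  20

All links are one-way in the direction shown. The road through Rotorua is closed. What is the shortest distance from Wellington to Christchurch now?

Routes from Wellington to Christchurch avoiding Rotorua:
Wellington-Queenstown-Christchurch: 7 + 20 = 27
Wellington-Auckland-Queenstown-Christchurch: 7 + 17 + 20 = 44
Shortest: 27 km.

27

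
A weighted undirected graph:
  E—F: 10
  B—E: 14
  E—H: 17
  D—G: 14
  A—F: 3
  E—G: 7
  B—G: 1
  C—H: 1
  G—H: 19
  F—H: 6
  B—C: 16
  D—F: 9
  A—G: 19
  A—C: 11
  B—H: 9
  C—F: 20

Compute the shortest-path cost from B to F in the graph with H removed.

18

Comparing a few candidate routes:
B→G→A→F: 1 + 19 + 3 = 23
B→E→F: 14 + 10 = 24
B→G→E→F: 1 + 7 + 10 = 18
Best route has total 18.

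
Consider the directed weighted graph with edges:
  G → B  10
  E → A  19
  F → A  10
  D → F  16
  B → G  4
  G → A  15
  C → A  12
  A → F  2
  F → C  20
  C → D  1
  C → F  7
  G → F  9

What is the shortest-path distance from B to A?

19

Routes from B to A:
B→G→A: 4 + 15 = 19
B→G→F→A: 4 + 9 + 10 = 23
B→G→F→C→A: 4 + 9 + 20 + 12 = 45
The minimum is 19.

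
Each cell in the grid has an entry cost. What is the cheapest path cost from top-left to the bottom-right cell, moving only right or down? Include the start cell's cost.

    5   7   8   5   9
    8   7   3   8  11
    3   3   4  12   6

41

Take r0c0 r1c0 r2c0 r2c1 r2c2 r2c3 r2c4 for a total of 5 + 8 + 3 + 3 + 4 + 12 + 6 = 41.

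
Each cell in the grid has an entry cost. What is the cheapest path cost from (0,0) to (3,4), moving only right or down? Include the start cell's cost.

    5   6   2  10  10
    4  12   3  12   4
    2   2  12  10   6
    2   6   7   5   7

Take r0c0 r1c0 r2c0 r2c1 r3c1 r3c2 r3c3 r3c4 for a total of 5 + 4 + 2 + 2 + 6 + 7 + 5 + 7 = 38.
For comparison, the top-then-right route costs 50.

38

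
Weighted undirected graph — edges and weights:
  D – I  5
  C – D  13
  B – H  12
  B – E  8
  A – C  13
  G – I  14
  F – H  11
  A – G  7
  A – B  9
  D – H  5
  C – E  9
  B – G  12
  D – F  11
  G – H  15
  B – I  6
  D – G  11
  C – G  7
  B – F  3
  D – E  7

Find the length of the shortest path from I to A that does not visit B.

21

A few of the I→A routes:
I→D→G→A: 5 + 11 + 7 = 23
I→D→C→A: 5 + 13 + 13 = 31
I→D→H→G→A: 5 + 5 + 15 + 7 = 32
I→G→A: 14 + 7 = 21
The minimum is 21.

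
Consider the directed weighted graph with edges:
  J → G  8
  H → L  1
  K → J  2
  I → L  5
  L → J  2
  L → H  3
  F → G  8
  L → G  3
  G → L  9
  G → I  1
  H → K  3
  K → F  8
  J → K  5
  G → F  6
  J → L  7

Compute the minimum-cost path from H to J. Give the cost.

3

Candidate routes:
H -> K -> F -> G -> L -> J: 3 + 8 + 8 + 9 + 2 = 30
H -> K -> F -> G -> I -> L -> J: 3 + 8 + 8 + 1 + 5 + 2 = 27
H -> L -> J: 1 + 2 = 3
H -> K -> J: 3 + 2 = 5
The minimum is 3.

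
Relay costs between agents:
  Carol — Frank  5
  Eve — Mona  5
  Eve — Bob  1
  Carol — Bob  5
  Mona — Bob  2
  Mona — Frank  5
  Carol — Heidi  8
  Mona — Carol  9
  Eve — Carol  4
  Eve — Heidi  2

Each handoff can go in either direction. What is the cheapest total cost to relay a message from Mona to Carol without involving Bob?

9

Paths from Mona to Carol avoiding Bob:
Mona → Eve → Carol: 5 + 4 = 9
Mona → Eve → Heidi → Carol: 5 + 2 + 8 = 15
Mona → Frank → Carol: 5 + 5 = 10
Mona → Carol: 9
Shortest: 9.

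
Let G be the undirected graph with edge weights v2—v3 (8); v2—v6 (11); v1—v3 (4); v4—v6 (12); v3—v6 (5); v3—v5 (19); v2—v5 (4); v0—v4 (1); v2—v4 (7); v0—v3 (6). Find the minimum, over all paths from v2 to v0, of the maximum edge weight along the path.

7

Some routes from v2 to v0:
v2 -> v4 -> v0: max(7, 1) = 7
v2 -> v6 -> v3 -> v0: max(11, 5, 6) = 11
v2 -> v3 -> v0: max(8, 6) = 8
Best route has worst link 7.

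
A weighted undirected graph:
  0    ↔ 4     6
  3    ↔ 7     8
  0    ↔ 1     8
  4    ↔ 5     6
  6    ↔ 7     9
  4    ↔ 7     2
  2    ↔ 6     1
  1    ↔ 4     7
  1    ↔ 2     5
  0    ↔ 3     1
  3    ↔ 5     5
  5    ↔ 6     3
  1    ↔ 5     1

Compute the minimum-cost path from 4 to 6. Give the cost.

9

A few of the 4→6 routes:
4 - 1 - 2 - 6: 7 + 5 + 1 = 13
4 - 7 - 6: 2 + 9 = 11
4 - 5 - 6: 6 + 3 = 9
4 - 1 - 5 - 6: 7 + 1 + 3 = 11
4 - 5 - 1 - 2 - 6: 6 + 1 + 5 + 1 = 13
Best route has total 9.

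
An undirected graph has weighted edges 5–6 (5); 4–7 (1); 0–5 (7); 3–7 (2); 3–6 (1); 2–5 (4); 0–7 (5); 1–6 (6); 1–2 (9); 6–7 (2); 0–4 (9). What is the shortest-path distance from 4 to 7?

1

A few of the 4→7 routes:
4→0→5→6→7: 9 + 7 + 5 + 2 = 23
4→0→7: 9 + 5 = 14
4→7: 1
The minimum is 1.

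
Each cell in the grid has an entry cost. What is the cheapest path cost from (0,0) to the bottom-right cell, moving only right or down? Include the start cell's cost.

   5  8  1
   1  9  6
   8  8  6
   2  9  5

Take r0c0 -> r1c0 -> r2c0 -> r3c0 -> r3c1 -> r3c2 for a total of 5 + 1 + 8 + 2 + 9 + 5 = 30.
For comparison, the top-then-right route costs 31.

30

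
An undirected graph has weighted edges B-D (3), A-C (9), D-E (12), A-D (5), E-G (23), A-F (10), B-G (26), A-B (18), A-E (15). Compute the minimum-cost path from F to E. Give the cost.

25

Routes from F to E:
F-A-E: 10 + 15 = 25
F-A-B-G-E: 10 + 18 + 26 + 23 = 77
F-A-B-D-E: 10 + 18 + 3 + 12 = 43
F-A-D-E: 10 + 5 + 12 = 27
F-A-D-B-G-E: 10 + 5 + 3 + 26 + 23 = 67
Best route has total 25.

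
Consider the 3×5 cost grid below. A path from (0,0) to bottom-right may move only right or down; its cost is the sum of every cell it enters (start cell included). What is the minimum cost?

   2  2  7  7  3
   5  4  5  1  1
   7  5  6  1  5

20

Best path: [0,0]→[0,1]→[1,1]→[1,2]→[1,3]→[1,4]→[2,4]
Cost: 2 + 2 + 4 + 5 + 1 + 1 + 5 = 20
(Top row then right column would cost 27.)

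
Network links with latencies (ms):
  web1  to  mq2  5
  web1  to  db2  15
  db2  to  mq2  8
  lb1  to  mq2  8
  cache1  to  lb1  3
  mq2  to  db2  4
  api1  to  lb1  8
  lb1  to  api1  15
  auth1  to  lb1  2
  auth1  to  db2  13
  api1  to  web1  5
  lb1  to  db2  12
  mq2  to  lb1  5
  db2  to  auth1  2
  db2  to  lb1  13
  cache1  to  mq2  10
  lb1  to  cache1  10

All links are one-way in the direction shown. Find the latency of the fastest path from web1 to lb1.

10

Comparing a few candidate routes:
web1→db2→auth1→lb1: 15 + 2 + 2 = 19
web1→mq2→db2→lb1: 5 + 4 + 13 = 22
web1→mq2→lb1: 5 + 5 = 10
web1→db2→mq2→lb1: 15 + 8 + 5 = 28
web1→mq2→db2→auth1→lb1: 5 + 4 + 2 + 2 = 13
The minimum is 10 ms.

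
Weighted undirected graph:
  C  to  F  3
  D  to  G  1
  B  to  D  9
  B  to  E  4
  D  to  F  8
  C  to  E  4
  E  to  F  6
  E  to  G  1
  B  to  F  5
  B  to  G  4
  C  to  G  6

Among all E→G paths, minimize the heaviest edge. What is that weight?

1

Checking several routes:
E→F→B→G: max(6, 5, 4) = 6
E→C→F→B→G: max(4, 3, 5, 4) = 5
E→G: max(1) = 1
E→B→G: max(4, 4) = 4
Smallest bottleneck: 1.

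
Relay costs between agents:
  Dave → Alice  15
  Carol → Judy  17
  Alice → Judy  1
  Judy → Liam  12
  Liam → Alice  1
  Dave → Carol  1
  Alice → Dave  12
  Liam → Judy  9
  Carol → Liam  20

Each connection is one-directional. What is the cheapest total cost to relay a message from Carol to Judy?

17

Candidate routes:
Carol -> Liam -> Judy: 20 + 9 = 29
Carol -> Liam -> Alice -> Judy: 20 + 1 + 1 = 22
Carol -> Judy: 17
Best route has total 17.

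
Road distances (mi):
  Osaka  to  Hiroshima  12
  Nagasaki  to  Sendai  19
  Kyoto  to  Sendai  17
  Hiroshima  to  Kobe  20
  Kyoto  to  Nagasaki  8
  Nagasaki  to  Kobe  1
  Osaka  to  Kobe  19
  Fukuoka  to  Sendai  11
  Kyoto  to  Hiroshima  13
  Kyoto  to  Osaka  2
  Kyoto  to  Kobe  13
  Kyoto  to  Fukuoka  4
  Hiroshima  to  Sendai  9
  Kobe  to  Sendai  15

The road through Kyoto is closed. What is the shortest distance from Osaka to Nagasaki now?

20

Some routes from Osaka to Nagasaki avoiding Kyoto:
Osaka-Hiroshima-Sendai-Nagasaki: 12 + 9 + 19 = 40
Osaka-Hiroshima-Sendai-Kobe-Nagasaki: 12 + 9 + 15 + 1 = 37
Osaka-Hiroshima-Kobe-Nagasaki: 12 + 20 + 1 = 33
Osaka-Kobe-Nagasaki: 19 + 1 = 20
Best route has total 20 mi.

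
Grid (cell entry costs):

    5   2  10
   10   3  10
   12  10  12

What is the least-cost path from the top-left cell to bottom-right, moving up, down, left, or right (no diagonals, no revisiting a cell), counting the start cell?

32

Path (0,0) -> (0,1) -> (1,1) -> (1,2) -> (2,2): 5 + 2 + 3 + 10 + 12 = 32.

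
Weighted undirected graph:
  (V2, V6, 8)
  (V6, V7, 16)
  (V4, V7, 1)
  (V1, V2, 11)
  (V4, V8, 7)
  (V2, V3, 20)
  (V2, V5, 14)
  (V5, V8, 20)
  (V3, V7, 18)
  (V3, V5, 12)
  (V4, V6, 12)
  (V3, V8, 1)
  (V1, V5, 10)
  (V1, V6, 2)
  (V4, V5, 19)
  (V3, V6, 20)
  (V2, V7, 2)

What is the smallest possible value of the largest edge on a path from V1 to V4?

Comparing a few candidate routes:
V1 → V2 → V7 → V4: max(11, 2, 1) = 11
V1 → V6 → V4: max(2, 12) = 12
V1 → V6 → V2 → V7 → V4: max(2, 8, 2, 1) = 8
The minimum achievable maximum is 8.

8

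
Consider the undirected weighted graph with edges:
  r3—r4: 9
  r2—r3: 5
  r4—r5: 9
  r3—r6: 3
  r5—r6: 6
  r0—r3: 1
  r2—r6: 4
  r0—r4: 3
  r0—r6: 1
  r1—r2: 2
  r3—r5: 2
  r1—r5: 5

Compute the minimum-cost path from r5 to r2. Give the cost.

7

Some routes from r5 to r2:
r5 - r6 - r2: 6 + 4 = 10
r5 - r3 - r2: 2 + 5 = 7
r5 - r3 - r0 - r6 - r2: 2 + 1 + 1 + 4 = 8
r5 - r3 - r6 - r2: 2 + 3 + 4 = 9
r5 - r1 - r2: 5 + 2 = 7
Best route has total 7.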